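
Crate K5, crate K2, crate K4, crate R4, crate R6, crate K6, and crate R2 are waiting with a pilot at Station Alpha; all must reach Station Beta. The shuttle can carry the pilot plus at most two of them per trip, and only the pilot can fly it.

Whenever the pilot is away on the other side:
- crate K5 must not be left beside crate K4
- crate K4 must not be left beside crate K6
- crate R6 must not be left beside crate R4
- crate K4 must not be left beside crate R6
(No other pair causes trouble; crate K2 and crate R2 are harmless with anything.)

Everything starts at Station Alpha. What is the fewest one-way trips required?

7

Counting alone: the pilot can take at most 2 across per trip to Station Beta, so moving all 7 needs at least 4 loaded trips out, with a return between consecutive ones — at least 7 crossings.
The plan below uses exactly 7 crossings, so it is optimal:
1. Pilot goes to Station Beta with crate K4 and crate R4.  [Station Alpha: crate K2, crate K5, crate K6, crate R2, crate R6 | Station Beta: crate K4, crate R4]
2. Pilot goes back to Station Alpha alone.  [Station Alpha: crate K2, crate K5, crate K6, crate R2, crate R6 | Station Beta: crate K4, crate R4]
3. Pilot goes to Station Beta with crate K2 and crate R2.  [Station Alpha: crate K5, crate K6, crate R6 | Station Beta: crate K2, crate K4, crate R2, crate R4]
4. Pilot goes back to Station Alpha alone.  [Station Alpha: crate K5, crate K6, crate R6 | Station Beta: crate K2, crate K4, crate R2, crate R4]
5. Pilot goes to Station Beta with crate K5 and crate K6.  [Station Alpha: crate R6 | Station Beta: crate K2, crate K4, crate K5, crate K6, crate R2, crate R4]
6. Pilot goes back to Station Alpha with crate K4.  [Station Alpha: crate K4, crate R6 | Station Beta: crate K2, crate K5, crate K6, crate R2, crate R4]
7. Pilot goes to Station Beta with crate K4 and crate R6.  [Station Alpha: — | Station Beta: crate K2, crate K4, crate K5, crate K6, crate R2, crate R4, crate R6]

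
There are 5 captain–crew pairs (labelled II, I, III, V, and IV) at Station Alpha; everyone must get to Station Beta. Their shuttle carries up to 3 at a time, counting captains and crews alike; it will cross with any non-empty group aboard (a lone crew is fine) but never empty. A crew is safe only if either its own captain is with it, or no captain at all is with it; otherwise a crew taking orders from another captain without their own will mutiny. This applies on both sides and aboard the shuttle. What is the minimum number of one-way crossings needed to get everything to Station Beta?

Counting alone: each trip to Station Beta takes at most 3 across and each return brings at least 1 back, so after t trips out (and t−1 returns) at most 3t − (t−1) of the 10 are across; that first reaches 10 at t = 5, so at least 9 crossings are needed.
The safety rule pushes this higher. Following every safe sequence of crossings, the most of the 10 that can be at Station Beta as the shuttle arrives there on crossing 9 is 9 — never all 10.
So no plan with fewer than 11 crossings exists, and this one achieves 11:
1. captain II and crew II cross → Station Beta.
2. captain II crosses ← Station Alpha.
3. crew I, crew III, and crew V cross → Station Beta.
4. crew II crosses ← Station Alpha.
5. captain I, captain III, and captain V cross → Station Beta.
6. captain I and crew I cross ← Station Alpha.
7. captain I, captain II, and captain IV cross → Station Beta.
8. crew III crosses ← Station Alpha.
9. crew I and crew II cross → Station Beta.
10. crew II crosses ← Station Alpha.
11. crew II, crew III, and crew IV cross → Station Beta.

11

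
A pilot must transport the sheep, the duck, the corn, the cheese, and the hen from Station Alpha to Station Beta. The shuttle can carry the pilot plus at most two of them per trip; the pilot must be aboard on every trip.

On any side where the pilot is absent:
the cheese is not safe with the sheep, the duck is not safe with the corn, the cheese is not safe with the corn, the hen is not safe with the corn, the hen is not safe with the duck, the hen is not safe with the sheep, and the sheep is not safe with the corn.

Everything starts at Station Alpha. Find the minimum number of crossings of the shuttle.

impossible

Whatever the first load, the items left behind include a forbidden pair without the pilot. No opening move is safe, so no plan exists.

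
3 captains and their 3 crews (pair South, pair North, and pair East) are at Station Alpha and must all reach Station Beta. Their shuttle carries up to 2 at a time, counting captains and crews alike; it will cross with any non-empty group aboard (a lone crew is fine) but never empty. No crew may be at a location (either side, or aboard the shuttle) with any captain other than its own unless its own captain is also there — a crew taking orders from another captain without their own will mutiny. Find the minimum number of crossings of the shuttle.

Counting alone: each trip to Station Beta takes at most 2 across and each return brings at least 1 back, so after t trips out (and t−1 returns) at most 2t − (t−1) of the 6 are across; that first reaches 6 at t = 5, so at least 9 crossings are needed.
The safety rule pushes this higher. Following every safe sequence of crossings, the most of the 6 that can be at Station Beta as the shuttle arrives there on crossing 9 is 5 — never all 6.
So no plan with fewer than 11 crossings exists, and this one achieves 11:
1. captain South and crew South cross → Station Beta.
2. captain South crosses ← Station Alpha.
3. crew East and crew North cross → Station Beta.
4. crew South crosses ← Station Alpha.
5. captain East and captain North cross → Station Beta.
6. captain North and crew North cross ← Station Alpha.
7. captain North and captain South cross → Station Beta.
8. crew East crosses ← Station Alpha.
9. crew North and crew South cross → Station Beta.
10. captain East crosses ← Station Alpha.
11. captain East and crew East cross → Station Beta.

11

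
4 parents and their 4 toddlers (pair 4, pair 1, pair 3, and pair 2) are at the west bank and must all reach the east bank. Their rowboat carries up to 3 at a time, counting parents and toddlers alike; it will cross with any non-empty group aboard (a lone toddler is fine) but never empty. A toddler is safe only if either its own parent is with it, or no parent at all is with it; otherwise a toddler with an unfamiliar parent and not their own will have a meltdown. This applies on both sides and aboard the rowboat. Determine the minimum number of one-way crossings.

9

Counting alone: each trip to the east bank takes at most 3 across and each return brings at least 1 back, so after t trips out (and t−1 returns) at most 3t − (t−1) of the 8 are across; that first reaches 8 at t = 4, so at least 7 crossings are needed.
The safety rule pushes this higher. Following every safe sequence of crossings, the most of the 8 that can be at the east bank as the rowboat arrives there on crossing 7 is 7 — never all 8.
So no plan with fewer than 9 crossings exists, and this one achieves 9:
1. parent 4 and toddler 4 cross → the east bank.
2. parent 4 crosses ← the west bank.
3. parent 1, parent 4, and toddler 1 cross → the east bank.
4. parent 4 and toddler 4 cross ← the west bank.
5. parent 2, parent 3, and parent 4 cross → the east bank.
6. toddler 1 crosses ← the west bank.
7. toddler 1 and toddler 4 cross → the east bank.
8. toddler 4 crosses ← the west bank.
9. toddler 2, toddler 3, and toddler 4 cross → the east bank.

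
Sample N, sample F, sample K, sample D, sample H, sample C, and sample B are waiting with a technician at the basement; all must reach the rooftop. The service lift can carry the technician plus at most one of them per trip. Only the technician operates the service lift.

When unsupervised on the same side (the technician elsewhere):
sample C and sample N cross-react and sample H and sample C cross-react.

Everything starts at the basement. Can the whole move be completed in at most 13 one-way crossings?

Counting alone: the technician can take at most 1 across per trip to the rooftop, so moving all 7 needs at least 7 loaded trips out, with a return between consecutive ones — at least 13 crossings.
The safety rule pushes this higher. Following every safe sequence of crossings, the most of the 7 that can be at the rooftop as the service lift arrives there on crossing 13 is 6 — never all 7.
So the move cannot be finished within 13 crossings. (The shortest complete plan takes 15:)
1. Technician goes to the rooftop with sample C.  [the basement: sample B, sample D, sample F, sample H, sample K, sample N | the rooftop: sample C]
2. Technician goes back to the basement alone.  [the basement: sample B, sample D, sample F, sample H, sample K, sample N | the rooftop: sample C]
3. Technician goes to the rooftop with sample N.  [the basement: sample B, sample D, sample F, sample H, sample K | the rooftop: sample C, sample N]
4. Technician goes back to the basement with sample C.  [the basement: sample B, sample C, sample D, sample F, sample H, sample K | the rooftop: sample N]
5. Technician goes to the rooftop with sample H.  [the basement: sample B, sample C, sample D, sample F, sample K | the rooftop: sample H, sample N]
6. Technician goes back to the basement alone.  [the basement: sample B, sample C, sample D, sample F, sample K | the rooftop: sample H, sample N]
7. Technician goes to the rooftop with sample F.  [the basement: sample B, sample C, sample D, sample K | the rooftop: sample F, sample H, sample N]
8. Technician goes back to the basement alone.  [the basement: sample B, sample C, sample D, sample K | the rooftop: sample F, sample H, sample N]
9. Technician goes to the rooftop with sample K.  [the basement: sample B, sample C, sample D | the rooftop: sample F, sample H, sample K, sample N]
10. Technician goes back to the basement alone.  [the basement: sample B, sample C, sample D | the rooftop: sample F, sample H, sample K, sample N]
11. Technician goes to the rooftop with sample D.  [the basement: sample B, sample C | the rooftop: sample D, sample F, sample H, sample K, sample N]
12. Technician goes back to the basement alone.  [the basement: sample B, sample C | the rooftop: sample D, sample F, sample H, sample K, sample N]
13. Technician goes to the rooftop with sample B.  [the basement: sample C | the rooftop: sample B, sample D, sample F, sample H, sample K, sample N]
14. Technician goes back to the basement alone.  [the basement: sample C | the rooftop: sample B, sample D, sample F, sample H, sample K, sample N]
15. Technician goes to the rooftop with sample C.  [the basement: — | the rooftop: sample B, sample C, sample D, sample F, sample H, sample K, sample N]

No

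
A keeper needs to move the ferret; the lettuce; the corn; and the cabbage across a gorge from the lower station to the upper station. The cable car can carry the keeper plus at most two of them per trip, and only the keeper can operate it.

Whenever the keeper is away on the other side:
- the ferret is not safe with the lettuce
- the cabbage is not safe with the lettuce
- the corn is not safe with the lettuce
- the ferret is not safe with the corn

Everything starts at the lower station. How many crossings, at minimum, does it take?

Counting alone: the keeper can take at most 2 across per trip to the upper station, so moving all 4 needs at least 2 loaded trips out, with a return between consecutive ones — at least 3 crossings.
The safety rule pushes this higher. Following every safe sequence of crossings, the most of the 4 that can be at the upper station as the cable car arrives there on crossing 3 is 3 — never all 4.
So no plan with fewer than 5 crossings exists, and this one achieves 5:
1. Keeper goes to the upper station with the ferret and the lettuce.
2. Keeper goes back to the lower station with the ferret.
3. Keeper goes to the upper station with the cabbage and the ferret.
4. Keeper goes back to the lower station with the lettuce.
5. Keeper goes to the upper station with the corn and the lettuce.

5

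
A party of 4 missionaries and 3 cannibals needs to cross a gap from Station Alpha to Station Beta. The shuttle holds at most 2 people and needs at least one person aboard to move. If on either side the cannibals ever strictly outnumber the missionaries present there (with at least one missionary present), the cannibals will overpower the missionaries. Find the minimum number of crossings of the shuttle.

11

Counting alone: each trip to Station Beta takes at most 2 across and each return brings at least 1 back, so after t trips out (and t−1 returns) at most 2t − (t−1) of the 7 are across; that first reaches 7 at t = 6, so at least 11 crossings are needed.
The plan below uses exactly 11 crossings, so it is optimal:
1. 2 cannibals → Station Beta.  (Station Alpha: 4M 1C; Station Beta: 0M 2C)
2. 1 cannibal ← Station Alpha.  (Station Alpha: 4M 2C; Station Beta: 0M 1C)
3. 2 cannibals → Station Beta.  (Station Alpha: 4M 0C; Station Beta: 0M 3C)
4. 1 cannibal ← Station Alpha.  (Station Alpha: 4M 1C; Station Beta: 0M 2C)
5. 2 missionaries → Station Beta.  (Station Alpha: 2M 1C; Station Beta: 2M 2C)
6. 1 cannibal ← Station Alpha.  (Station Alpha: 2M 2C; Station Beta: 2M 1C)
7. 1 missionary and 1 cannibal → Station Beta.  (Station Alpha: 1M 1C; Station Beta: 3M 2C)
8. 1 missionary ← Station Alpha.  (Station Alpha: 2M 1C; Station Beta: 2M 2C)
9. 1 missionary and 1 cannibal → Station Beta.  (Station Alpha: 1M 0C; Station Beta: 3M 3C)
10. 1 cannibal ← Station Alpha.  (Station Alpha: 1M 1C; Station Beta: 3M 2C)
11. 1 missionary and 1 cannibal → Station Beta.  (Station Alpha: 0M 0C; Station Beta: 4M 3C)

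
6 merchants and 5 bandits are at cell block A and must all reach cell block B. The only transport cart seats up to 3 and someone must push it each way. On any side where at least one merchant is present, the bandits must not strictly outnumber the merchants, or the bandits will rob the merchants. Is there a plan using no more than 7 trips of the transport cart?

No

Counting alone: each trip to cell block B takes at most 3 across and each return brings at least 1 back, so after t trips out (and t−1 returns) at most 3t − (t−1) of the 11 are across; that first reaches 11 at t = 5, so at least 9 crossings are needed.
Since 7 < 9, 7 crossings cannot be enough. (The shortest complete plan in fact takes 9:)
1. 3 bandits → cell block B.  (cell block A: 6M 2B; cell block B: 0M 3B)
2. 1 bandit ← cell block A.  (cell block A: 6M 3B; cell block B: 0M 2B)
3. 3 merchants → cell block B.  (cell block A: 3M 3B; cell block B: 3M 2B)
4. 1 merchant ← cell block A.  (cell block A: 4M 3B; cell block B: 2M 2B)
5. 2 merchants and 1 bandit → cell block B.  (cell block A: 2M 2B; cell block B: 4M 3B)
6. 1 merchant ← cell block A.  (cell block A: 3M 2B; cell block B: 3M 3B)
7. 2 merchants and 1 bandit → cell block B.  (cell block A: 1M 1B; cell block B: 5M 4B)
8. 1 merchant ← cell block A.  (cell block A: 2M 1B; cell block B: 4M 4B)
9. 2 merchants and 1 bandit → cell block B.  (cell block A: 0M 0B; cell block B: 6M 5B)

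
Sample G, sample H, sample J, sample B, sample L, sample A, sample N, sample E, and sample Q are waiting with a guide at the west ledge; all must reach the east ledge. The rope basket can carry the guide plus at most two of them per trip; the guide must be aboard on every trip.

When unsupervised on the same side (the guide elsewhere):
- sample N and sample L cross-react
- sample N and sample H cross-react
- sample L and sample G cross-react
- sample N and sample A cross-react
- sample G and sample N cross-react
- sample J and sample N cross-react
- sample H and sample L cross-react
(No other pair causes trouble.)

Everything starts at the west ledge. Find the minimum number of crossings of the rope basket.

15

Counting alone: the guide can take at most 2 across per trip to the east ledge, so moving all 9 needs at least 5 loaded trips out, with a return between consecutive ones — at least 9 crossings.
The safety rule pushes this higher. Following every safe sequence of crossings, the most of the 9 that can be at the east ledge as the rope basket arrives there on crossings 9, 11, 13 is 6, 7, 8 respectively — never all 9.
So no plan with fewer than 15 crossings exists, and this one achieves 15:
1. Guide goes to the east ledge with sample L and sample N.
2. Guide goes back to the west ledge with sample L.
3. Guide goes to the east ledge with sample G and sample H.
4. Guide goes back to the west ledge with sample N.
5. Guide goes to the east ledge with sample J and sample N.
6. Guide goes back to the west ledge with sample N.
7. Guide goes to the east ledge with sample B and sample N.
8. Guide goes back to the west ledge with sample N.
9. Guide goes to the east ledge with sample A and sample L.
10. Guide goes back to the west ledge with sample L.
11. Guide goes to the east ledge with sample E and sample L.
12. Guide goes back to the west ledge with sample L.
13. Guide goes to the east ledge with sample L and sample Q.
14. Guide goes back to the west ledge with sample L.
15. Guide goes to the east ledge with sample L and sample N.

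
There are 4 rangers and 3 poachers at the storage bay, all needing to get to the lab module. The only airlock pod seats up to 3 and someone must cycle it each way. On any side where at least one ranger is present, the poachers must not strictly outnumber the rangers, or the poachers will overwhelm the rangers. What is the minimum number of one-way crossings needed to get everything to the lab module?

5

Counting alone: each trip to the lab module takes at most 3 across and each return brings at least 1 back, so after t trips out (and t−1 returns) at most 3t − (t−1) of the 7 are across; that first reaches 7 at t = 3, so at least 5 crossings are needed.
The plan below uses exactly 5 crossings, so it is optimal:
1. 3 poachers → the lab module.  (the storage bay: 4R 0P; the lab module: 0R 3P)
2. 1 poacher ← the storage bay.  (the storage bay: 4R 1P; the lab module: 0R 2P)
3. 3 rangers → the lab module.  (the storage bay: 1R 1P; the lab module: 3R 2P)
4. 1 ranger ← the storage bay.  (the storage bay: 2R 1P; the lab module: 2R 2P)
5. 2 rangers and 1 poacher → the lab module.  (the storage bay: 0R 0P; the lab module: 4R 3P)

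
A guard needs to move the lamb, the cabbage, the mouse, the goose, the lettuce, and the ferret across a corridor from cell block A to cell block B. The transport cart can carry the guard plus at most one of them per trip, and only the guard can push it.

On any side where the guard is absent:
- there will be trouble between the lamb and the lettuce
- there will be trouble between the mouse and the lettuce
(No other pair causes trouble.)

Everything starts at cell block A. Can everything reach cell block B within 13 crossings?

Yes — this plan uses 13 crossings (≤ 13):
1. Guard goes to cell block B with the lettuce.
2. Guard goes back to cell block A alone.
3. Guard goes to cell block B with the lamb.
4. Guard goes back to cell block A with the lettuce.
5. Guard goes to cell block B with the mouse.
6. Guard goes back to cell block A alone.
7. Guard goes to cell block B with the cabbage.
8. Guard goes back to cell block A alone.
9. Guard goes to cell block B with the goose.
10. Guard goes back to cell block A alone.
11. Guard goes to cell block B with the ferret.
12. Guard goes back to cell block A alone.
13. Guard goes to cell block B with the lettuce.

Yes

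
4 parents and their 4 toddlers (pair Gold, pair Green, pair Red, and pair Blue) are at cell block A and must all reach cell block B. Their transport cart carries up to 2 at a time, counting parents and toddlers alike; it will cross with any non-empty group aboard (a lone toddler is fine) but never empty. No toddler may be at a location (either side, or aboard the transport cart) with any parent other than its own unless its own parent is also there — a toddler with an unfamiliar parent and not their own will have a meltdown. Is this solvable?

Following every safe sequence of crossings from the start, the most of the 8 that can be at cell block B as the transport cart arrives there on crossings 1, 3, 5 is 2, 3, 4 respectively; the best ever achieved is 4 of 8.
From crossing 7 on, no configuration arises that was not already reachable earlier: only 44 distinct safe configurations (who is on which side, and where the transport cart is) can ever be reached, none of them has everyone across, and every continuation just revisits them. So no valid plan exists.

No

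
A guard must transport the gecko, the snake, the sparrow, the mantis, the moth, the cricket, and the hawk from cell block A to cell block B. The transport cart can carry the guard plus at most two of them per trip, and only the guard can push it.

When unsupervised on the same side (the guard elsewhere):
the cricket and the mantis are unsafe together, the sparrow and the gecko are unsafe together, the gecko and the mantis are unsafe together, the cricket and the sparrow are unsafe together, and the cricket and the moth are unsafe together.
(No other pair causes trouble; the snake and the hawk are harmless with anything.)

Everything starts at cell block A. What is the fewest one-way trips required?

9

Counting alone: the guard can take at most 2 across per trip to cell block B, so moving all 7 needs at least 4 loaded trips out, with a return between consecutive ones — at least 7 crossings.
The safety rule pushes this higher. Following every safe sequence of crossings, the most of the 7 that can be at cell block B as the transport cart arrives there on crossing 7 is 6 — never all 7.
So no plan with fewer than 9 crossings exists, and this one achieves 9:
1. Guard goes to cell block B with the cricket and the gecko.
2. Guard goes back to cell block A alone.
3. Guard goes to cell block B with the snake.
4. Guard goes back to cell block A alone.
5. Guard goes to cell block B with the mantis and the sparrow.
6. Guard goes back to cell block A with the cricket and the gecko.
7. Guard goes to cell block B with the hawk and the moth.
8. Guard goes back to cell block A alone.
9. Guard goes to cell block B with the cricket and the gecko.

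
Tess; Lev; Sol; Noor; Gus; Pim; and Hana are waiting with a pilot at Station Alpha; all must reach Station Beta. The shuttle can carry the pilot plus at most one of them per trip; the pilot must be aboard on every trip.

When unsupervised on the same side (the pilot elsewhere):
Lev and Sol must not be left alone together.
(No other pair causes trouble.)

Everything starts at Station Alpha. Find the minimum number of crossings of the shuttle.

13

Counting alone: the pilot can take at most 1 across per trip to Station Beta, so moving all 7 needs at least 7 loaded trips out, with a return between consecutive ones — at least 13 crossings.
The plan below uses exactly 13 crossings, so it is optimal:
1. Pilot goes to Station Beta with Lev.  [Station Alpha: Gus, Hana, Noor, Pim, Sol, Tess | Station Beta: Lev]
2. Pilot goes back to Station Alpha alone.  [Station Alpha: Gus, Hana, Noor, Pim, Sol, Tess | Station Beta: Lev]
3. Pilot goes to Station Beta with Tess.  [Station Alpha: Gus, Hana, Noor, Pim, Sol | Station Beta: Lev, Tess]
4. Pilot goes back to Station Alpha alone.  [Station Alpha: Gus, Hana, Noor, Pim, Sol | Station Beta: Lev, Tess]
5. Pilot goes to Station Beta with Noor.  [Station Alpha: Gus, Hana, Pim, Sol | Station Beta: Lev, Noor, Tess]
6. Pilot goes back to Station Alpha alone.  [Station Alpha: Gus, Hana, Pim, Sol | Station Beta: Lev, Noor, Tess]
7. Pilot goes to Station Beta with Gus.  [Station Alpha: Hana, Pim, Sol | Station Beta: Gus, Lev, Noor, Tess]
8. Pilot goes back to Station Alpha alone.  [Station Alpha: Hana, Pim, Sol | Station Beta: Gus, Lev, Noor, Tess]
9. Pilot goes to Station Beta with Pim.  [Station Alpha: Hana, Sol | Station Beta: Gus, Lev, Noor, Pim, Tess]
10. Pilot goes back to Station Alpha alone.  [Station Alpha: Hana, Sol | Station Beta: Gus, Lev, Noor, Pim, Tess]
11. Pilot goes to Station Beta with Hana.  [Station Alpha: Sol | Station Beta: Gus, Hana, Lev, Noor, Pim, Tess]
12. Pilot goes back to Station Alpha alone.  [Station Alpha: Sol | Station Beta: Gus, Hana, Lev, Noor, Pim, Tess]
13. Pilot goes to Station Beta with Sol.  [Station Alpha: — | Station Beta: Gus, Hana, Lev, Noor, Pim, Sol, Tess]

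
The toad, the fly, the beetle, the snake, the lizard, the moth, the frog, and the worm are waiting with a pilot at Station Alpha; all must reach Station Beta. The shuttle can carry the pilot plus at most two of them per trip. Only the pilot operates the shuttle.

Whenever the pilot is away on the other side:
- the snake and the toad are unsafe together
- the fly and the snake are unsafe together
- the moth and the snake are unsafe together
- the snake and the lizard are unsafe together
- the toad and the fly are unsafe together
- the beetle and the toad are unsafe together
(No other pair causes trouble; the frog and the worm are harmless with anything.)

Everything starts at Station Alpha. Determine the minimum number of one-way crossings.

13

Counting alone: the pilot can take at most 2 across per trip to Station Beta, so moving all 8 needs at least 4 loaded trips out, with a return between consecutive ones — at least 7 crossings.
The safety rule pushes this higher. Following every safe sequence of crossings, the most of the 8 that can be at Station Beta as the shuttle arrives there on crossings 7, 9, 11 is 5, 6, 7 respectively — never all 8.
So no plan with fewer than 13 crossings exists, and this one achieves 13:
1. Pilot goes to Station Beta with the snake and the toad.
2. Pilot goes back to Station Alpha with the toad.
3. Pilot goes to Station Beta with the beetle and the toad.
4. Pilot goes back to Station Alpha with the toad.
5. Pilot goes to Station Beta with the frog and the toad.
6. Pilot goes back to Station Alpha with the toad.
7. Pilot goes to Station Beta with the toad and the worm.
8. Pilot goes back to Station Alpha with the toad.
9. Pilot goes to Station Beta with the fly and the lizard.
10. Pilot goes back to Station Alpha with the snake.
11. Pilot goes to Station Beta with the moth and the toad.
12. Pilot goes back to Station Alpha with the toad.
13. Pilot goes to Station Beta with the snake and the toad.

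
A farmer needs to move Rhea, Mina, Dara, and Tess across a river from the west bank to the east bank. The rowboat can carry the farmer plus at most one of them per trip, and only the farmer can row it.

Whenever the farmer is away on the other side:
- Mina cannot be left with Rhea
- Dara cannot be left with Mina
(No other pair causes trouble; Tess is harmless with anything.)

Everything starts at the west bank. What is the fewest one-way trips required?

Counting alone: the farmer can take at most 1 across per trip to the east bank, so moving all 4 needs at least 4 loaded trips out, with a return between consecutive ones — at least 7 crossings.
The safety rule pushes this higher. Following every safe sequence of crossings, the most of the 4 that can be at the east bank as the rowboat arrives there on crossing 7 is 3 — never all 4.
So no plan with fewer than 9 crossings exists, and this one achieves 9:
1. Farmer goes to the east bank with Mina.
2. Farmer goes back to the west bank alone.
3. Farmer goes to the east bank with Rhea.
4. Farmer goes back to the west bank with Mina.
5. Farmer goes to the east bank with Dara.
6. Farmer goes back to the west bank alone.
7. Farmer goes to the east bank with Tess.
8. Farmer goes back to the west bank alone.
9. Farmer goes to the east bank with Mina.

9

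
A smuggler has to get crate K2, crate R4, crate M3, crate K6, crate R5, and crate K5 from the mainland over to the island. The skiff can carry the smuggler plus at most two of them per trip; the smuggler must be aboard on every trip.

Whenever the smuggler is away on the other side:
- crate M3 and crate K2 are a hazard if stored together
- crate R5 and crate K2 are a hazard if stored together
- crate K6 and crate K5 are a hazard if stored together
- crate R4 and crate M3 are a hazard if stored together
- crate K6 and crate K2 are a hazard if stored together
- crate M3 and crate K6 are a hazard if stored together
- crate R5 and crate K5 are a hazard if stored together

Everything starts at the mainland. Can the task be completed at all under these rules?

Whatever the first load, the items left behind include a forbidden pair without the smuggler. No opening move is safe, so no plan exists.

No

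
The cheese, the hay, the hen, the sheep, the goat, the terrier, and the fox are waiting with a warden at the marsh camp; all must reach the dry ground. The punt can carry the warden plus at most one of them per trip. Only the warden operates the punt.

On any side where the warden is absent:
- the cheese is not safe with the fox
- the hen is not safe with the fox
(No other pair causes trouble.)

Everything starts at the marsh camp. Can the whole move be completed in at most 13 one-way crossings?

No

Counting alone: the warden can take at most 1 across per trip to the dry ground, so moving all 7 needs at least 7 loaded trips out, with a return between consecutive ones — at least 13 crossings.
The safety rule pushes this higher. Following every safe sequence of crossings, the most of the 7 that can be at the dry ground as the punt arrives there on crossing 13 is 6 — never all 7.
So the move cannot be finished within 13 crossings. (The shortest complete plan takes 15:)
1. Warden goes to the dry ground with the fox.
2. Warden goes back to the marsh camp alone.
3. Warden goes to the dry ground with the cheese.
4. Warden goes back to the marsh camp with the fox.
5. Warden goes to the dry ground with the hen.
6. Warden goes back to the marsh camp alone.
7. Warden goes to the dry ground with the hay.
8. Warden goes back to the marsh camp alone.
9. Warden goes to the dry ground with the sheep.
10. Warden goes back to the marsh camp alone.
11. Warden goes to the dry ground with the goat.
12. Warden goes back to the marsh camp alone.
13. Warden goes to the dry ground with the terrier.
14. Warden goes back to the marsh camp alone.
15. Warden goes to the dry ground with the fox.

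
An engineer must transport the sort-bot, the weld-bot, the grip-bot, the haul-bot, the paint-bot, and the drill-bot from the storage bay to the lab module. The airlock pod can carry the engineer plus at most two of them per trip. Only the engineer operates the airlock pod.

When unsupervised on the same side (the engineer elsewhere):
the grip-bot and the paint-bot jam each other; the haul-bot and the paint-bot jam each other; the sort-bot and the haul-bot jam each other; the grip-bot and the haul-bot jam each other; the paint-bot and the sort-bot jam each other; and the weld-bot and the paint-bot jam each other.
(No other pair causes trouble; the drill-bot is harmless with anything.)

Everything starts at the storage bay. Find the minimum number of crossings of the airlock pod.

Counting alone: the engineer can take at most 2 across per trip to the lab module, so moving all 6 needs at least 3 loaded trips out, with a return between consecutive ones — at least 5 crossings.
The safety rule pushes this higher. Following every safe sequence of crossings, the most of the 6 that can be at the lab module as the airlock pod arrives there on crossings 5, 7 is 4, 5 respectively — never all 6.
So no plan with fewer than 9 crossings exists, and this one achieves 9:
1. Engineer goes to the lab module with the haul-bot and the paint-bot.
2. Engineer goes back to the storage bay with the haul-bot.
3. Engineer goes to the lab module with the grip-bot and the sort-bot.
4. Engineer goes back to the storage bay with the paint-bot.
5. Engineer goes to the lab module with the haul-bot and the weld-bot.
6. Engineer goes back to the storage bay with the haul-bot.
7. Engineer goes to the lab module with the drill-bot and the haul-bot.
8. Engineer goes back to the storage bay with the haul-bot.
9. Engineer goes to the lab module with the haul-bot and the paint-bot.

9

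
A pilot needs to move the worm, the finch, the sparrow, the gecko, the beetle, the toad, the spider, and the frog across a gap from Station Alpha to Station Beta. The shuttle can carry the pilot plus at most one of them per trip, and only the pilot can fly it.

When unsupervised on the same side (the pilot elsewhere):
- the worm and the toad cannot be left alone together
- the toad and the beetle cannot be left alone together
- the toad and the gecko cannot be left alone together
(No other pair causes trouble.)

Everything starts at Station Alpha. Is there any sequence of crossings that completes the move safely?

No

Following every safe sequence of crossings from the start, the most of the 8 that can be at Station Beta as the shuttle arrives there on crossings 1, 3, 5, 7, 9, 11 is 1, 2, 3, 4, 5, 6 respectively; the best ever achieved is 6 of 8.
From crossing 13 on, no configuration arises that was not already reachable earlier: only 144 distinct safe configurations (who is on which side, and where the shuttle is) can ever be reached, none of them has everyone across, and every continuation just revisits them. So no valid plan exists.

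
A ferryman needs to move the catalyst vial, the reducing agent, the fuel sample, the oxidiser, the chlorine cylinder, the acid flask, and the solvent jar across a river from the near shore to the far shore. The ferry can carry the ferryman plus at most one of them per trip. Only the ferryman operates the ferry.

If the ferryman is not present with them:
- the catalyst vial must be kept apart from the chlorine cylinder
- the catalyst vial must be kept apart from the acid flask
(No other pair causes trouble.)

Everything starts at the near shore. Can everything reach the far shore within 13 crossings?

Counting alone: the ferryman can take at most 1 across per trip to the far shore, so moving all 7 needs at least 7 loaded trips out, with a return between consecutive ones — at least 13 crossings.
The safety rule pushes this higher. Following every safe sequence of crossings, the most of the 7 that can be at the far shore as the ferry arrives there on crossing 13 is 6 — never all 7.
So the move cannot be finished within 13 crossings. (The shortest complete plan takes 15:)
1. Ferryman goes to the far shore with the catalyst vial.  [the near shore: the acid flask, the chlorine cylinder, the fuel sample, the oxidiser, the reducing agent, the solvent jar | the far shore: the catalyst vial]
2. Ferryman goes back to the near shore alone.  [the near shore: the acid flask, the chlorine cylinder, the fuel sample, the oxidiser, the reducing agent, the solvent jar | the far shore: the catalyst vial]
3. Ferryman goes to the far shore with the reducing agent.  [the near shore: the acid flask, the chlorine cylinder, the fuel sample, the oxidiser, the solvent jar | the far shore: the catalyst vial, the reducing agent]
4. Ferryman goes back to the near shore alone.  [the near shore: the acid flask, the chlorine cylinder, the fuel sample, the oxidiser, the solvent jar | the far shore: the catalyst vial, the reducing agent]
5. Ferryman goes to the far shore with the fuel sample.  [the near shore: the acid flask, the chlorine cylinder, the oxidiser, the solvent jar | the far shore: the catalyst vial, the fuel sample, the reducing agent]
6. Ferryman goes back to the near shore alone.  [the near shore: the acid flask, the chlorine cylinder, the oxidiser, the solvent jar | the far shore: the catalyst vial, the fuel sample, the reducing agent]
7. Ferryman goes to the far shore with the oxidiser.  [the near shore: the acid flask, the chlorine cylinder, the solvent jar | the far shore: the catalyst vial, the fuel sample, the oxidiser, the reducing agent]
8. Ferryman goes back to the near shore alone.  [the near shore: the acid flask, the chlorine cylinder, the solvent jar | the far shore: the catalyst vial, the fuel sample, the oxidiser, the reducing agent]
9. Ferryman goes to the far shore with the chlorine cylinder.  [the near shore: the acid flask, the solvent jar | the far shore: the catalyst vial, the chlorine cylinder, the fuel sample, the oxidiser, the reducing agent]
10. Ferryman goes back to the near shore with the catalyst vial.  [the near shore: the acid flask, the catalyst vial, the solvent jar | the far shore: the chlorine cylinder, the fuel sample, the oxidiser, the reducing agent]
11. Ferryman goes to the far shore with the acid flask.  [the near shore: the catalyst vial, the solvent jar | the far shore: the acid flask, the chlorine cylinder, the fuel sample, the oxidiser, the reducing agent]
12. Ferryman goes back to the near shore alone.  [the near shore: the catalyst vial, the solvent jar | the far shore: the acid flask, the chlorine cylinder, the fuel sample, the oxidiser, the reducing agent]
13. Ferryman goes to the far shore with the solvent jar.  [the near shore: the catalyst vial | the far shore: the acid flask, the chlorine cylinder, the fuel sample, the oxidiser, the reducing agent, the solvent jar]
14. Ferryman goes back to the near shore alone.  [the near shore: the catalyst vial | the far shore: the acid flask, the chlorine cylinder, the fuel sample, the oxidiser, the reducing agent, the solvent jar]
15. Ferryman goes to the far shore with the catalyst vial.  [the near shore: — | the far shore: the acid flask, the catalyst vial, the chlorine cylinder, the fuel sample, the oxidiser, the reducing agent, the solvent jar]

No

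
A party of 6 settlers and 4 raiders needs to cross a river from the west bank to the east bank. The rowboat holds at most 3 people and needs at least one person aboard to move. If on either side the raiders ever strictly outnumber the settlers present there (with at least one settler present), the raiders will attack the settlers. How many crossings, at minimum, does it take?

Counting alone: each trip to the east bank takes at most 3 across and each return brings at least 1 back, so after t trips out (and t−1 returns) at most 3t − (t−1) of the 10 are across; that first reaches 10 at t = 5, so at least 9 crossings are needed.
The plan below uses exactly 9 crossings, so it is optimal:
1. 2 raiders → the east bank.  (the west bank: 6S 2R; the east bank: 0S 2R)
2. 1 raider ← the west bank.  (the west bank: 6S 3R; the east bank: 0S 1R)
3. 3 raiders → the east bank.  (the west bank: 6S 0R; the east bank: 0S 4R)
4. 1 raider ← the west bank.  (the west bank: 6S 1R; the east bank: 0S 3R)
5. 3 settlers → the east bank.  (the west bank: 3S 1R; the east bank: 3S 3R)
6. 1 raider ← the west bank.  (the west bank: 3S 2R; the east bank: 3S 2R)
7. 1 settler and 2 raiders → the east bank.  (the west bank: 2S 0R; the east bank: 4S 4R)
8. 1 raider ← the west bank.  (the west bank: 2S 1R; the east bank: 4S 3R)
9. 2 settlers and 1 raider → the east bank.  (the west bank: 0S 0R; the east bank: 6S 4R)

9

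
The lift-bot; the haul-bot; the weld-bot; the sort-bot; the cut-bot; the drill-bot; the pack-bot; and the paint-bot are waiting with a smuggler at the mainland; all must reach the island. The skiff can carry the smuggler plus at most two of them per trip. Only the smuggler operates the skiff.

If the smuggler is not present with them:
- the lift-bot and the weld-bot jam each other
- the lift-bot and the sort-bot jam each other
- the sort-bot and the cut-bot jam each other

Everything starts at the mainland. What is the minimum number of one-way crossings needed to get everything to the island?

Counting alone: the smuggler can take at most 2 across per trip to the island, so moving all 8 needs at least 4 loaded trips out, with a return between consecutive ones — at least 7 crossings.
The plan below uses exactly 7 crossings, so it is optimal:
1. Smuggler goes to the island with the cut-bot and the lift-bot.
2. Smuggler goes back to the mainland alone.
3. Smuggler goes to the island with the drill-bot and the haul-bot.
4. Smuggler goes back to the mainland alone.
5. Smuggler goes to the island with the pack-bot and the paint-bot.
6. Smuggler goes back to the mainland alone.
7. Smuggler goes to the island with the sort-bot and the weld-bot.

7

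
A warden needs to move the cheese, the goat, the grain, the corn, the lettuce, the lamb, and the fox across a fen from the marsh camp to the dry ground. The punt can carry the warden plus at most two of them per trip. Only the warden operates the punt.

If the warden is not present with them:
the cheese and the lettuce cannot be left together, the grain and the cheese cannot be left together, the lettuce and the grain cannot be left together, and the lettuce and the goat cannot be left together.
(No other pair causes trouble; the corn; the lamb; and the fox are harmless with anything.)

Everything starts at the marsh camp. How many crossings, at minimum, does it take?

Counting alone: the warden can take at most 2 across per trip to the dry ground, so moving all 7 needs at least 4 loaded trips out, with a return between consecutive ones — at least 7 crossings.
The safety rule pushes this higher. Following every safe sequence of crossings, the most of the 7 that can be at the dry ground as the punt arrives there on crossings 7, 9 is 5, 6 respectively — never all 7.
So no plan with fewer than 11 crossings exists, and this one achieves 11:
1. Warden goes to the dry ground with the cheese and the lettuce.  [the marsh camp: the corn, the fox, the goat, the grain, the lamb | the dry ground: the cheese, the lettuce]
2. Warden goes back to the marsh camp with the cheese.  [the marsh camp: the cheese, the corn, the fox, the goat, the grain, the lamb | the dry ground: the lettuce]
3. Warden goes to the dry ground with the cheese and the goat.  [the marsh camp: the corn, the fox, the grain, the lamb | the dry ground: the cheese, the goat, the lettuce]
4. Warden goes back to the marsh camp with the lettuce.  [the marsh camp: the corn, the fox, the grain, the lamb, the lettuce | the dry ground: the cheese, the goat]
5. Warden goes to the dry ground with the corn and the grain.  [the marsh camp: the fox, the lamb, the lettuce | the dry ground: the cheese, the corn, the goat, the grain]
6. Warden goes back to the marsh camp with the cheese.  [the marsh camp: the cheese, the fox, the lamb, the lettuce | the dry ground: the corn, the goat, the grain]
7. Warden goes to the dry ground with the cheese and the lamb.  [the marsh camp: the fox, the lettuce | the dry ground: the cheese, the corn, the goat, the grain, the lamb]
8. Warden goes back to the marsh camp with the cheese.  [the marsh camp: the cheese, the fox, the lettuce | the dry ground: the corn, the goat, the grain, the lamb]
9. Warden goes to the dry ground with the cheese and the fox.  [the marsh camp: the lettuce | the dry ground: the cheese, the corn, the fox, the goat, the grain, the lamb]
10. Warden goes back to the marsh camp with the cheese.  [the marsh camp: the cheese, the lettuce | the dry ground: the corn, the fox, the goat, the grain, the lamb]
11. Warden goes to the dry ground with the cheese and the lettuce.  [the marsh camp: — | the dry ground: the cheese, the corn, the fox, the goat, the grain, the lamb, the lettuce]

11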